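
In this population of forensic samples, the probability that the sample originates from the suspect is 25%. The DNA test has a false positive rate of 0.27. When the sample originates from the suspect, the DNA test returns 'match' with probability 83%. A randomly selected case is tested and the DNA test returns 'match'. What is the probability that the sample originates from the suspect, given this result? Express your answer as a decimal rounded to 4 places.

P(H | E) ≈ 0.5061

Let H be the event that the sample originates from the suspect. P(H) = 0.25, so P(¬H) = 0.75. With E the 'match' result, P(E|H) = 0.83 and P(E|¬H) = 0.27.
P(E) = 0.83·0.25 + 0.27·0.75 = 0.20750 + 0.20250 = 0.41000.
By Bayes' theorem, P(H|E) = 0.20750 / 0.41000 = 0.5061.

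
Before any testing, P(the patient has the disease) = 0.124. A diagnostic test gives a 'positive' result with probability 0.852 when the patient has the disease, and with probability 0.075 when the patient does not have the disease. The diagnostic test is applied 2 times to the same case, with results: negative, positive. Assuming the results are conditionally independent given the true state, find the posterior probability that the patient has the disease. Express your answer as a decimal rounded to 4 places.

Posterior P(H) ≈ 0.2046

Let H be the event that the patient has the disease; start with P(H) = 0.124. P('positive'|H) = 0.852, P('positive'|¬H) = 0.075.
Update on result 1 ('negative'): P(H) ← 0.148·0.1240 / (0.148·0.1240 + 0.925·0.8760) = 0.018352/0.82865 = 0.0221.
Update on result 2 ('positive'): P(H) ← 0.852·0.0221 / (0.852·0.0221 + 0.075·0.9779) = 0.018869/0.092208 = 0.2046.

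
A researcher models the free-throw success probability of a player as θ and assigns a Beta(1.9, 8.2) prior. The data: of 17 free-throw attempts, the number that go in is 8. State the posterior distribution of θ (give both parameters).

The binomial likelihood is conjugate to the Beta prior: with 8 successes and 9 failures, the posterior is Beta(1.9+8, 8.2+9) = Beta(9.9, 17.2).

Posterior: Beta(9.9, 17.2)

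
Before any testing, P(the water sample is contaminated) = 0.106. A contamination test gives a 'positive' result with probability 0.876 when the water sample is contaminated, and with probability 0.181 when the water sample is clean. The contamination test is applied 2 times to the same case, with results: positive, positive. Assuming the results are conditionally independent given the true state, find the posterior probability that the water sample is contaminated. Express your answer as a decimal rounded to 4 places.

With H the event that the water sample is contaminated, the joint likelihood of the observed sequence is P(data|H) = 0.876·0.876 = 0.76738 and P(data|¬H) = 0.181·0.181 = 0.032761.
Bayes: P(H|data) = 0.106·0.76738 / (0.106·0.76738 + 0.894·0.032761) = 0.081342/0.11063 = 0.7353.

Posterior P(H) ≈ 0.7353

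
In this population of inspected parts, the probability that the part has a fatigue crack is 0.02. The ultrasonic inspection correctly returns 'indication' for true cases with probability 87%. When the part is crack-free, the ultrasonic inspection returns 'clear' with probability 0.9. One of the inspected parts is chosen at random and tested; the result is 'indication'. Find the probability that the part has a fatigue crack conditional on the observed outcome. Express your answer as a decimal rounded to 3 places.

Let H be the event that the part has a fatigue crack. P(H) = 0.02, so P(¬H) = 0.98. With E the 'indication' result, P(E|H) = 0.87 and P(E|¬H) = 0.1.
P(E) = 0.87·0.02 + 0.1·0.98 = 0.017400 + 0.098000 = 0.11540.
By Bayes' theorem, P(H|E) = 0.017400 / 0.11540 = 0.151.

P(H | E) ≈ 0.151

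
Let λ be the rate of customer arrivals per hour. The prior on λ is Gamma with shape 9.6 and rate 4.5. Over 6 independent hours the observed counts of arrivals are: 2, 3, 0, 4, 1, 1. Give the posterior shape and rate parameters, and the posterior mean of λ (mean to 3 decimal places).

Total count ∑xᵢ = 11 over n = 6 hours.
Gamma is conjugate to the Poisson likelihood: posterior is Gamma(shape = 9.6+11 = 20.6, rate = 4.5+6 = 10.5).
E[λ | data] = 20.6/10.5 = 1.962.

Posterior: Gamma(shape=20.6, rate=10.5); mean ≈ 1.962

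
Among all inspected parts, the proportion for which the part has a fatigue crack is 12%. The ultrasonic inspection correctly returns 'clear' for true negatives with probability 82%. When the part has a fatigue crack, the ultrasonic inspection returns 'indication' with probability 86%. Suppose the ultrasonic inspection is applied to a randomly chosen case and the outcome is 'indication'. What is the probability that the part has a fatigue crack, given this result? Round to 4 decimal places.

Write H for 'the part has a fatigue crack'. Prior odds H:¬H = 0.12/0.88 = 0.13636. For the 'indication' outcome, the likelihood ratio is 0.86/0.18 = 4.7778.
Posterior odds = 0.13636 × 4.7778 = 0.65152, so P(H|E) = 0.65152/(1+0.65152) = 0.3945.

P(H | E) ≈ 0.3945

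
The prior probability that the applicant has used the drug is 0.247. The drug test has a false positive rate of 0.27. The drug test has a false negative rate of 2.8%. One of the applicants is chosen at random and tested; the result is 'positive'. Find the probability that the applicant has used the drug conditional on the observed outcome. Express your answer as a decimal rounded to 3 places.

Write H for 'the applicant has used the drug'. Prior odds H:¬H = 0.247/0.753 = 0.32802. For the 'positive' outcome, the likelihood ratio is 0.972/0.27 = 3.6000.
Posterior odds = 0.32802 × 3.6000 = 1.1809, so P(H|E) = 1.1809/(1+1.1809) = 0.541.

P(H | E) ≈ 0.541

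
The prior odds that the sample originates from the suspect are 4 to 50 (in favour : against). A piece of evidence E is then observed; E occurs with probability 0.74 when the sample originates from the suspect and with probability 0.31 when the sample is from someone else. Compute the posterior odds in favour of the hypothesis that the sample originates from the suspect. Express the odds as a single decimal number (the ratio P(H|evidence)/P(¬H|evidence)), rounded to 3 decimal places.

Posterior odds ≈ 0.191

Prior odds = 4/50 = 0.080000. In log-odds, ln(0.080000) = -2.5257.
Add log likelihood ratio: ln(2.3871) = 0.87008.
Posterior log-odds = -1.6557, so posterior odds = exp(-1.6557) = 0.19097.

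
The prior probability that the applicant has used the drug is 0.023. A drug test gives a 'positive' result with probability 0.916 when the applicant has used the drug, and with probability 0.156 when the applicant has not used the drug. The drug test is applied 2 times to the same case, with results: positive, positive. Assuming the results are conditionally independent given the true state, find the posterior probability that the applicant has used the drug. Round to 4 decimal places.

With H the event that the applicant has used the drug, the joint likelihood of the observed sequence is P(data|H) = 0.916·0.916 = 0.83906 and P(data|¬H) = 0.156·0.156 = 0.024336.
Bayes: P(H|data) = 0.023·0.83906 / (0.023·0.83906 + 0.977·0.024336) = 0.019298/0.043075 = 0.4480.

Posterior P(H) ≈ 0.4480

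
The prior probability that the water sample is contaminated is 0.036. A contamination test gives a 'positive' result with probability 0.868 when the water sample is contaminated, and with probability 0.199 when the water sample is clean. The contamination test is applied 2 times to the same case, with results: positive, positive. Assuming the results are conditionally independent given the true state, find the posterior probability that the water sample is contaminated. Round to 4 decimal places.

Posterior P(H) ≈ 0.4154

Let H be the event that the water sample is contaminated; start with P(H) = 0.036. P('positive'|H) = 0.868, P('positive'|¬H) = 0.199.
Update on result 1 ('positive'): P(H) ← 0.868·0.0360 / (0.868·0.0360 + 0.199·0.9640) = 0.031248/0.22308 = 0.1401.
Update on result 2 ('positive'): P(H) ← 0.868·0.1401 / (0.868·0.1401 + 0.199·0.8599) = 0.12158/0.29271 = 0.4154.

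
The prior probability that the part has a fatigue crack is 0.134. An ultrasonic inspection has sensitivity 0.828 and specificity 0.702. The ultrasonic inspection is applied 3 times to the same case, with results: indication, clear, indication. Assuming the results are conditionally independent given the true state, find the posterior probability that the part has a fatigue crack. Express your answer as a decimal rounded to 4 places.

Posterior P(H) ≈ 0.2264

With H the event that the part has a fatigue crack, the joint likelihood of the observed sequence is P(data|H) = 0.828·0.172·0.828 = 0.11792 and P(data|¬H) = 0.298·0.702·0.298 = 0.062340.
Bayes: P(H|data) = 0.134·0.11792 / (0.134·0.11792 + 0.866·0.062340) = 0.015801/0.069788 = 0.2264.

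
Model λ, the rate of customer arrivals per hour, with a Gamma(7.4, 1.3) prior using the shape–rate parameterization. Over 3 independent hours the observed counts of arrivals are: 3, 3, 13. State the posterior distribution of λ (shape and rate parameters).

The Poisson likelihood adds the total count to the shape and the number of exposure periods to the rate. Here ∑xᵢ = 19 and n = 3, so shape 7.4→26.4 and rate 1.3→4.3.

Posterior: Gamma(shape=26.4, rate=4.3)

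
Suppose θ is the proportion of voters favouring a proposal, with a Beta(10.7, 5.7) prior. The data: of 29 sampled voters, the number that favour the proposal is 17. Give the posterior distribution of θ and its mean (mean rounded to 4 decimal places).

The binomial likelihood is conjugate to the Beta prior: with 17 successes and 12 failures, the posterior is Beta(10.7+17, 5.7+12) = Beta(27.7, 17.7).
Posterior mean = α/(α+β) = 27.7/45.4 = 0.6101.

Posterior: Beta(27.7, 17.7); mean ≈ 0.6101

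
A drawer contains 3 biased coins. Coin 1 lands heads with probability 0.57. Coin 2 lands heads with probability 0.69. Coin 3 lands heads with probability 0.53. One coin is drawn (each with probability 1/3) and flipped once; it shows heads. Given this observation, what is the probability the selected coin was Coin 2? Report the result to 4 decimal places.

Tabulate prior·likelihood by source: [1] prior 0.333333, lik 0.57, product 0.1900; [2] prior 0.333333, lik 0.69, product 0.2300; [3] prior 0.333333, lik 0.53, product 0.1767.
Normalizing constant = 0.59667; the posterior for Coin 2 is its product over the sum, 0.2300/0.59667 = 0.3855.

Posterior probability ≈ 0.3855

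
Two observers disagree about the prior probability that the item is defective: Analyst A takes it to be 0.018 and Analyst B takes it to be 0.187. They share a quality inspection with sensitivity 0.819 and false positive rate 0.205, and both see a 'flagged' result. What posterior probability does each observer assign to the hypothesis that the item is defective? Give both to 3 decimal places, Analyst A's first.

P('+'|H) = 0.819, P('+'|¬H) = 0.205.
Analyst A: numerator 0.819·0.018 = 0.014742; evidence = 0.014742+0.205·0.982 = 0.21605; posterior = 0.068.
Analyst B: numerator 0.819·0.187 = 0.15315; evidence = 0.15315+0.205·0.813 = 0.31982; posterior = 0.479.

Analyst A: 0.068; Analyst B: 0.479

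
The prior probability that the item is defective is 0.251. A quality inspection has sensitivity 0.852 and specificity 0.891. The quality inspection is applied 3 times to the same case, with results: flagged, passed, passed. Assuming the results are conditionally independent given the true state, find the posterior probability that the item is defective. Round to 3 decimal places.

Posterior P(H) ≈ 0.067

With H the event that the item is defective, the joint likelihood of the observed sequence is P(data|H) = 0.852·0.148·0.148 = 0.018662 and P(data|¬H) = 0.109·0.891·0.891 = 0.086533.
Bayes: P(H|data) = 0.251·0.018662 / (0.251·0.018662 + 0.749·0.086533) = 0.0046842/0.069497 = 0.0674.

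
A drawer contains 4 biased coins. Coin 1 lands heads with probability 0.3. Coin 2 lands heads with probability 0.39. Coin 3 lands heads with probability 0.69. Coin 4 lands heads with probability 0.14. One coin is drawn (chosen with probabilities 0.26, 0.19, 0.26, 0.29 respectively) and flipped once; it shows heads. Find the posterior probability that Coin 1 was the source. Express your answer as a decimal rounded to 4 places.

P(heads|C1) = 0.3; P(heads|C2) = 0.39; P(heads|C3) = 0.69; P(heads|C4) = 0.14.
Prior × likelihood for each source: 0.26·0.3=0.07800, 0.19·0.39=0.07410, 0.26·0.69=0.1794, 0.29·0.14=0.04060. Summing gives P(heads) = 0.37210.
P(Coin 1 | heads) = 0.07800 / 0.37210 = 0.2096.

Posterior probability ≈ 0.2096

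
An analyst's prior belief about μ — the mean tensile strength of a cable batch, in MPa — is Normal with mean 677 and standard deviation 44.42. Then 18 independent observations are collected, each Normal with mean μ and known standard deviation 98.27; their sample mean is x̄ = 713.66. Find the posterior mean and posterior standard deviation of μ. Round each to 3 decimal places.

Posterior mean ≈ 705.823; posterior SD ≈ 20.538

Prior precision 1/τ₀² = 1/44.42² = 0.00050681; data precision n/σ² = 18/98.27² = 0.00186393.
Posterior precision = 0.00050681 + 0.00186393 = 0.00237074, giving posterior SD = 1/√0.00237074 = 20.538.
Posterior mean = (0.00050681·677 + 0.00186393·713.66) / 0.00237074 = 705.823.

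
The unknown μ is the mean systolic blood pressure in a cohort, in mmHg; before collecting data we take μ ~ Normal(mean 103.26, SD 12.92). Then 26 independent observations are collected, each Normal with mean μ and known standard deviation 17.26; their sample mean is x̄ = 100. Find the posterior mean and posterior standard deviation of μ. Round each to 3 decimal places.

Prior precision 1/τ₀² = 1/12.92² = 0.00599066; data precision n/σ² = 26/17.26² = 0.0872754.
Posterior precision = 0.00599066 + 0.0872754 = 0.0932660, giving posterior SD = 1/√0.0932660 = 3.274.
Posterior mean = (0.00599066·103.26 + 0.0872754·100) / 0.0932660 = 100.209.

Posterior mean ≈ 100.209; posterior SD ≈ 3.274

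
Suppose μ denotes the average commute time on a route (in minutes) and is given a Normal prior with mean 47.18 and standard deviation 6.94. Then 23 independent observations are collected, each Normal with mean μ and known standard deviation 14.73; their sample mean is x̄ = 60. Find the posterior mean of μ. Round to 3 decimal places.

With known σ, the Normal prior is conjugate. Weight on the data is w = (n/σ²)/(n/σ² + 1/τ₀²) = 0.106004/(0.106004+0.0207626) = 0.83621.
Posterior mean = w·x̄ + (1−w)·μ₀ = 0.83621·60 + 0.16379·47.18 = 57.900.

Posterior mean ≈ 57.900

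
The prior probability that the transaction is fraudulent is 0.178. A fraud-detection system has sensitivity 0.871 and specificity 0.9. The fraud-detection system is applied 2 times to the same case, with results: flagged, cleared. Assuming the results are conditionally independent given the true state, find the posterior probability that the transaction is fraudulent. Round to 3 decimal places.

With H the event that the transaction is fraudulent, the joint likelihood of the observed sequence is P(data|H) = 0.871·0.129 = 0.11236 and P(data|¬H) = 0.1·0.9 = 0.090000.
Bayes: P(H|data) = 0.178·0.11236 / (0.178·0.11236 + 0.822·0.090000) = 0.020000/0.093980 = 0.2128.

Posterior P(H) ≈ 0.213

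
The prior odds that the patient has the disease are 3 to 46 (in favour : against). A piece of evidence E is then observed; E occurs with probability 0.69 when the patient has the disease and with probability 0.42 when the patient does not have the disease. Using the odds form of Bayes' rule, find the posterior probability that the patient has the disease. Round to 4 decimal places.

Prior odds = 3/46 = 0.065217.
Likelihood ratio for E = 0.69/0.42 = 1.6429.
Posterior odds = prior odds × LR = 0.10714.
Posterior probability = odds/(1+odds) = 0.10714/1.1071 = 0.0968.

Posterior probability ≈ 0.0968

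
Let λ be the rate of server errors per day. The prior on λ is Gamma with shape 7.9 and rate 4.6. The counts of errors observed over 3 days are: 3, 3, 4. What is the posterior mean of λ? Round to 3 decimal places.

Posterior mean ≈ 2.355

The Poisson likelihood adds the total count to the shape and the number of exposure periods to the rate. Here ∑xᵢ = 10 and n = 3, so shape 7.9→17.9 and rate 4.6→7.6.
Posterior mean = shape/rate = 17.9/7.6 = 2.355.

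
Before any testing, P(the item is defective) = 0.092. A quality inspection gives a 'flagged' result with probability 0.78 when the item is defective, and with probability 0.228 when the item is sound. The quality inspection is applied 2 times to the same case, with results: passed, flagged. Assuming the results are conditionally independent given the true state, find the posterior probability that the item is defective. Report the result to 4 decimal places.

Posterior P(H) ≈ 0.0899

With H the event that the item is defective, the joint likelihood of the observed sequence is P(data|H) = 0.22·0.78 = 0.17160 and P(data|¬H) = 0.772·0.228 = 0.17602.
Bayes: P(H|data) = 0.092·0.17160 / (0.092·0.17160 + 0.908·0.17602) = 0.015787/0.17561 = 0.0899.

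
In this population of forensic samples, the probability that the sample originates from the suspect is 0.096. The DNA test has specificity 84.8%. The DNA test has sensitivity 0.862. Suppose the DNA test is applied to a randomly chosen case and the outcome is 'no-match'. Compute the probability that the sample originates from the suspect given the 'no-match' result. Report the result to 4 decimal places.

P(H | E) ≈ 0.0170

Let H be the event that the sample originates from the suspect. P(H) = 0.096, so P(¬H) = 0.904. With E the 'no-match' result, P(E|H) = 0.138 and P(E|¬H) = 0.848.
P(E) = 0.138·0.096 + 0.848·0.904 = 0.013248 + 0.76659 = 0.77984.
By Bayes' theorem, P(H|E) = 0.013248 / 0.77984 = 0.0170.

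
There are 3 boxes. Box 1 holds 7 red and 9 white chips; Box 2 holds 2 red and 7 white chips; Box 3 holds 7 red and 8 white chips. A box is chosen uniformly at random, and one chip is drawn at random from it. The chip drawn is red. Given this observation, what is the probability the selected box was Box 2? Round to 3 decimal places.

Posterior probability ≈ 0.197

Tabulate prior·likelihood by source: [1] prior 0.333333, lik 0.4375, product 0.1458; [2] prior 0.333333, lik 0.2222, product 0.07407; [3] prior 0.333333, lik 0.4667, product 0.1556.
Normalizing constant = 0.37546; the posterior for Box 2 is its product over the sum, 0.07407/0.37546 = 0.197.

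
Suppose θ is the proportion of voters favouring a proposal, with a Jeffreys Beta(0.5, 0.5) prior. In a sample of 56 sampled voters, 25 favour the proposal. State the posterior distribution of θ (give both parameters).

Posterior: Beta(25.5, 31.5)

The binomial likelihood is conjugate to the Beta prior: with 25 successes and 31 failures, the posterior is Beta(0.5+25, 0.5+31) = Beta(25.5, 31.5).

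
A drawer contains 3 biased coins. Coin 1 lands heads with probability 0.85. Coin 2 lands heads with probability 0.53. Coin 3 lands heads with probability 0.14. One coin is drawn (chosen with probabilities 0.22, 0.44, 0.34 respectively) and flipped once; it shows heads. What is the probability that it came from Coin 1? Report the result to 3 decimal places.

P(heads|C1) = 0.85; P(heads|C2) = 0.53; P(heads|C3) = 0.14.
Prior × likelihood for each source: 0.22·0.85=0.1870, 0.44·0.53=0.2332, 0.34·0.14=0.04760. Summing gives P(heads) = 0.46780.
P(Coin 1 | heads) = 0.1870 / 0.46780 = 0.400.

Posterior probability ≈ 0.400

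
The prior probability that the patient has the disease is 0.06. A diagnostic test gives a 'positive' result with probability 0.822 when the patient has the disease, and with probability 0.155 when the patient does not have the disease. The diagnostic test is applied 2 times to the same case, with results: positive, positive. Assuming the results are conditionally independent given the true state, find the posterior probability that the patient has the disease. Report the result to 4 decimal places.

Posterior P(H) ≈ 0.6422

With H the event that the patient has the disease, the joint likelihood of the observed sequence is P(data|H) = 0.822·0.822 = 0.67568 and P(data|¬H) = 0.155·0.155 = 0.024025.
Bayes: P(H|data) = 0.06·0.67568 / (0.06·0.67568 + 0.94·0.024025) = 0.040541/0.063125 = 0.6422.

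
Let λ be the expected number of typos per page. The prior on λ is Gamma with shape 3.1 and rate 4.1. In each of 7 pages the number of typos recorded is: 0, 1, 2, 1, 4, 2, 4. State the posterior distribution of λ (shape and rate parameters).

The Poisson likelihood adds the total count to the shape and the number of exposure periods to the rate. Here ∑xᵢ = 14 and n = 7, so shape 3.1→17.1 and rate 4.1→11.1.

Posterior: Gamma(shape=17.1, rate=11.1)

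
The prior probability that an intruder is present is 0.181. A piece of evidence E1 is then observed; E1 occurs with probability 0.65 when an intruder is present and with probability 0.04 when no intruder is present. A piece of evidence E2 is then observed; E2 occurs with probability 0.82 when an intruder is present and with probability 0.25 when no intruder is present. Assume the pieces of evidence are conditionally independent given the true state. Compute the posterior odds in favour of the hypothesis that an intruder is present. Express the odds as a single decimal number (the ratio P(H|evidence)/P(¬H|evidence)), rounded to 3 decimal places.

Prior odds = 0.181/(1−0.181) = 0.22100. In log-odds, ln(0.22100) = -1.5096.
Add log likelihood ratios: ln(16.250) + ln(3.2800) = 3.9759.
Posterior log-odds = 2.4663, so posterior odds = exp(2.4663) = 11.779.

Posterior odds ≈ 11.779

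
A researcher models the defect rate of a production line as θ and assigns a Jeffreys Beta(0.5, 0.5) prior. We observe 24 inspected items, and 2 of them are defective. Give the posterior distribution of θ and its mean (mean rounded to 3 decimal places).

Posterior: Beta(2.5, 22.5); mean ≈ 0.100

The binomial likelihood is conjugate to the Beta prior: with 2 successes and 22 failures, the posterior is Beta(0.5+2, 0.5+22) = Beta(2.5, 22.5).
E[θ | data] = 2.5/(2.5+22.5) = 0.100.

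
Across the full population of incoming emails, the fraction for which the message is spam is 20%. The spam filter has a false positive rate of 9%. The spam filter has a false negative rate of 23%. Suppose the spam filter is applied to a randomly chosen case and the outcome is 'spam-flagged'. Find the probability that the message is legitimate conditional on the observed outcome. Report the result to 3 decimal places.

Let H be the event that the message is spam. P(H) = 0.2, so P(¬H) = 0.8. With E the 'spam-flagged' result, P(E|H) = 0.77 and P(E|¬H) = 0.09.
P(E) = 0.77·0.2 + 0.09·0.8 = 0.15400 + 0.072000 = 0.22600.
By Bayes' theorem, P(H|E) = 0.15400 / 0.22600 = 0.681. Hence P(¬H|E) = 1 − 0.681 = 0.319.

P(¬H | E) ≈ 0.319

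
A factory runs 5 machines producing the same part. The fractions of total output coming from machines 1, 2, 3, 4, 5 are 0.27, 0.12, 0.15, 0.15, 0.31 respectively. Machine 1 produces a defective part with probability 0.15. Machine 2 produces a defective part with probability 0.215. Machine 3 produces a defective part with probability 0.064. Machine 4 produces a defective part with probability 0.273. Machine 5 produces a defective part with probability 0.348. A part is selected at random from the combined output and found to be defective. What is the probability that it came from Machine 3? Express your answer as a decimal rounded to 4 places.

P(defective|M1) = 0.15; P(defective|M2) = 0.215; P(defective|M3) = 0.064; P(defective|M4) = 0.273; P(defective|M5) = 0.348.
Prior × likelihood for each source: 0.27·0.15=0.04050, 0.12·0.215=0.02580, 0.15·0.064=0.009600, 0.15·0.273=0.04095, 0.31·0.348=0.1079. Summing gives P(defective) = 0.22473.
P(Machine 3 | defective) = 0.009600 / 0.22473 = 0.0427.

Posterior probability ≈ 0.0427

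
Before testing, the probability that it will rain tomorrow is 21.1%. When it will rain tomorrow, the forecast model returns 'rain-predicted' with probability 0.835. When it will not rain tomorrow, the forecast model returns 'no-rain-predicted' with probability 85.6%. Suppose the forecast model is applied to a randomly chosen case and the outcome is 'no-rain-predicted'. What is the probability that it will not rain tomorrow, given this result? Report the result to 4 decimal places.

P(¬H | E) ≈ 0.9510

Write H for 'it will rain tomorrow'. Prior odds H:¬H = 0.211/0.789 = 0.26743. For the 'no-rain-predicted' outcome, the likelihood ratio is 0.165/0.856 = 0.19276.
Posterior odds = 0.26743 × 0.19276 = 0.051548, so P(H|E) = 0.051548/(1+0.051548) = 0.0490. Then P(¬H|E) = 1 − 0.0490 = 0.9510.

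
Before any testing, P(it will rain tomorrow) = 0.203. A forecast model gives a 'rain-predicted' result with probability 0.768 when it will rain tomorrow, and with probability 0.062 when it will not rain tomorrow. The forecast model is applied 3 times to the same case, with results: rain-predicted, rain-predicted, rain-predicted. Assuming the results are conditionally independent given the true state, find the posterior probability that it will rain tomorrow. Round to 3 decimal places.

Posterior P(H) ≈ 0.998

With H the event that it will rain tomorrow, the joint likelihood of the observed sequence is P(data|H) = 0.768·0.768·0.768 = 0.45298 and P(data|¬H) = 0.062·0.062·0.062 = 0.00023833.
Bayes: P(H|data) = 0.203·0.45298 / (0.203·0.45298 + 0.797·0.00023833) = 0.091956/0.092146 = 0.9979.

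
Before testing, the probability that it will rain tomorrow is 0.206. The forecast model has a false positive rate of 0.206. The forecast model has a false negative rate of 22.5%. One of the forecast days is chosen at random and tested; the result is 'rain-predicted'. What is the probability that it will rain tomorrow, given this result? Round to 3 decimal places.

Write H for 'it will rain tomorrow'. Prior odds H:¬H = 0.206/0.794 = 0.25945. For the 'rain-predicted' outcome, the likelihood ratio is 0.775/0.206 = 3.7621.
Posterior odds = 0.25945 × 3.7621 = 0.97607, so P(H|E) = 0.97607/(1+0.97607) = 0.494.

P(H | E) ≈ 0.494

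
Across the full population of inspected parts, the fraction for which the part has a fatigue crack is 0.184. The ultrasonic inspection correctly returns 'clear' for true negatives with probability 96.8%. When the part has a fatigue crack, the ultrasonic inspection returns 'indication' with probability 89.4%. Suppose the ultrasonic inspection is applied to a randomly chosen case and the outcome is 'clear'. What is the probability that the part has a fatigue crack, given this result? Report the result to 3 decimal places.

Let H be the event that the part has a fatigue crack. P(H) = 0.184, so P(¬H) = 0.816. With E the 'clear' result, P(E|H) = 0.106 and P(E|¬H) = 0.968.
P(E) = 0.106·0.184 + 0.968·0.816 = 0.019504 + 0.78989 = 0.80939.
By Bayes' theorem, P(H|E) = 0.019504 / 0.80939 = 0.024.

P(H | E) ≈ 0.024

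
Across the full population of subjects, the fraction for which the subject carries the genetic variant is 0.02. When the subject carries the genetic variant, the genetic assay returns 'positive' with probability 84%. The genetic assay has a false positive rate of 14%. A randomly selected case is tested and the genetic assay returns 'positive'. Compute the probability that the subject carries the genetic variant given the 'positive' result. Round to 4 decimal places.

P(H | E) ≈ 0.1091

Let H be the event that the subject carries the genetic variant. P(H) = 0.02, so P(¬H) = 0.98. With E the 'positive' result, P(E|H) = 0.84 and P(E|¬H) = 0.14.
P(E) = 0.84·0.02 + 0.14·0.98 = 0.016800 + 0.13720 = 0.15400.
By Bayes' theorem, P(H|E) = 0.016800 / 0.15400 = 0.1091.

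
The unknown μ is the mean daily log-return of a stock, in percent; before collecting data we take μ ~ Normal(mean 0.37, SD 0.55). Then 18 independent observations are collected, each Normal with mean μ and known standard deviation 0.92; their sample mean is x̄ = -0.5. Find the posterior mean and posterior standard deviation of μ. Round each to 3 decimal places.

Prior precision 1/τ₀² = 1/0.55² = 3.30579; data precision n/σ² = 18/0.92² = 21.2665.
Posterior precision = 3.30579 + 21.2665 = 24.5723, giving posterior SD = 1/√24.5723 = 0.202.
Posterior mean = (3.30579·0.37 + 21.2665·-0.5) / 24.5723 = -0.383.

Posterior mean ≈ -0.383; posterior SD ≈ 0.202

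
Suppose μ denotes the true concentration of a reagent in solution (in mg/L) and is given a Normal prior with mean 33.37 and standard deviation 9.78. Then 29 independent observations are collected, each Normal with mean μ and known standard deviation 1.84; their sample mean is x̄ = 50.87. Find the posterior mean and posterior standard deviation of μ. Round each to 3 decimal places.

With known σ, the Normal prior is conjugate. Weight on the data is w = (n/σ²)/(n/σ² + 1/τ₀²) = 8.56569/(8.56569+0.0104550) = 0.99878.
Posterior mean = w·x̄ + (1−w)·μ₀ = 0.99878·50.87 + 0.0012191·33.37 = 50.849. Posterior variance = 1/(8.56569+0.0104550) = 0.116603, so SD = 0.341.

Posterior mean ≈ 50.849; posterior SD ≈ 0.341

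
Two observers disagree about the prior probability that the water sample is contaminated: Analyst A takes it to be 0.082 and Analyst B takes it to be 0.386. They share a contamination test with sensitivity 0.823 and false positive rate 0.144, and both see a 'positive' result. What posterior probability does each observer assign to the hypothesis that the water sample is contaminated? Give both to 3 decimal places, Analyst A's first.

The likelihood ratio for a 'positive' result is 0.823/0.144 = 5.7153.
Analyst A: prior odds 0.082/0.918 = 0.089325; posterior odds 0.51052; posterior probability 0.338.
Analyst B: prior odds 0.386/0.614 = 0.62866; posterior odds 3.5930; posterior probability 0.782.

Analyst A: 0.338; Analyst B: 0.782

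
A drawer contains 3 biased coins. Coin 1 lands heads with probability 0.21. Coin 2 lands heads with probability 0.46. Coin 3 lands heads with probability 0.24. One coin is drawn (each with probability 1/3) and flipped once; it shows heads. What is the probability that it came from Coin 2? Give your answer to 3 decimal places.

Posterior probability ≈ 0.505

Tabulate prior·likelihood by source: [1] prior 0.333333, lik 0.21, product 0.07000; [2] prior 0.333333, lik 0.46, product 0.1533; [3] prior 0.333333, lik 0.24, product 0.08000.
Normalizing constant = 0.30333; the posterior for Coin 2 is its product over the sum, 0.1533/0.30333 = 0.505.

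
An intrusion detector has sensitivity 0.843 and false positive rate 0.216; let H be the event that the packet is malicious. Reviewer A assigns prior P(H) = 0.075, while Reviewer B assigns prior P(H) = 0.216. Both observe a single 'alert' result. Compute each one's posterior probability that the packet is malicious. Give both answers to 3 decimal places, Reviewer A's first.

Reviewer A: 0.240; Reviewer B: 0.518

The likelihood ratio for an 'alert' result is 0.843/0.216 = 3.9028.
Reviewer A: prior odds 0.075/0.925 = 0.081081; posterior odds 0.31644; posterior probability 0.240.
Reviewer B: prior odds 0.216/0.784 = 0.27551; posterior odds 1.0753; posterior probability 0.518.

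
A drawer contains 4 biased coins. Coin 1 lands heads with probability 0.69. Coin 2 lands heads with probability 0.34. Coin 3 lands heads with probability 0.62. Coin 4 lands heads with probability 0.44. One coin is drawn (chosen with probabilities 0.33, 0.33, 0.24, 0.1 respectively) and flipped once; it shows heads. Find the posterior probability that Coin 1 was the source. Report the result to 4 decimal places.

Posterior probability ≈ 0.4274

Tabulate prior·likelihood by source: [1] prior 0.33, lik 0.69, product 0.2277; [2] prior 0.33, lik 0.34, product 0.1122; [3] prior 0.24, lik 0.62, product 0.1488; [4] prior 0.1, lik 0.44, product 0.04400.
Normalizing constant = 0.53270; the posterior for Coin 1 is its product over the sum, 0.2277/0.53270 = 0.4274.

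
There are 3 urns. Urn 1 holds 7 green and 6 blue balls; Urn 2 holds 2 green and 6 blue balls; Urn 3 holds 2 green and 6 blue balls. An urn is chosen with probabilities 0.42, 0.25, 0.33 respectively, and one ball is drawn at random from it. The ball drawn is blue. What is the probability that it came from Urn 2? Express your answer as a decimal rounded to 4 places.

Posterior probability ≈ 0.2982

P(blue|Urn 1) = 0.4615; P(blue|Urn 2) = 0.75; P(blue|Urn 3) = 0.75.
Prior × likelihood for each source: 0.42·0.4615=0.1938, 0.25·0.75=0.1875, 0.33·0.75=0.2475. Summing gives P(blue) = 0.62885.
P(Urn 2 | blue) = 0.1875 / 0.62885 = 0.2982.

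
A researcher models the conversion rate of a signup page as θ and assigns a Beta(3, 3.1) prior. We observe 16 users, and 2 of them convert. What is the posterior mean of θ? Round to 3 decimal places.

Posterior mean ≈ 0.226

The binomial likelihood is conjugate to the Beta prior: with 2 successes and 14 failures, the posterior is Beta(3+2, 3.1+14) = Beta(5, 17.1).
E[θ | data] = 5/(5+17.1) = 0.226.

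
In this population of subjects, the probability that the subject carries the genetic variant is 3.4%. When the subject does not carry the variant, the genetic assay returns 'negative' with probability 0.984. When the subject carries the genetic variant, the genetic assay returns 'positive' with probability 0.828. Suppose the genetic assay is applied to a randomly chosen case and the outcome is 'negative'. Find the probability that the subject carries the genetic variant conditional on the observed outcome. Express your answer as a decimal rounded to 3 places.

Write H for 'the subject carries the genetic variant'. Prior odds H:¬H = 0.034/0.966 = 0.035197. For the 'negative' outcome, the likelihood ratio is 0.172/0.984 = 0.17480.
Posterior odds = 0.035197 × 0.17480 = 0.0061523, so P(H|E) = 0.0061523/(1+0.0061523) = 0.006.

P(H | E) ≈ 0.006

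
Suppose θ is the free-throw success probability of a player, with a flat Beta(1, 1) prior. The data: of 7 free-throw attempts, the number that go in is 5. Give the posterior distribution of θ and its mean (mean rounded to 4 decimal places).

Observing 5 successes and 2 failures updates Beta(1, 1) by adding the success and failure counts to the two shape parameters: α = 1+5 = 6, β = 1+2 = 3.
E[θ | data] = 6/(6+3) = 0.6667.

Posterior: Beta(6, 3); mean ≈ 0.6667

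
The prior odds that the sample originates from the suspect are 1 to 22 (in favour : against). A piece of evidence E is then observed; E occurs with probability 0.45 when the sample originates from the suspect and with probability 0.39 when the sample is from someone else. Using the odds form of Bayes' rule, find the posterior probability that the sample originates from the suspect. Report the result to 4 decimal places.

Prior odds = 1/22 = 0.045455.
Likelihood ratio for E = 0.45/0.39 = 1.1538.
Posterior odds = prior odds × LR = 0.052448.
Posterior probability = odds/(1+odds) = 0.052448/1.0524 = 0.0498.

Posterior probability ≈ 0.0498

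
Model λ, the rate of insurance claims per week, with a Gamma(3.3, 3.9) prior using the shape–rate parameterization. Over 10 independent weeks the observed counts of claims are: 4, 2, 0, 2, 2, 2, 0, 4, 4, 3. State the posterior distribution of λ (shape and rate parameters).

Posterior: Gamma(shape=26.3, rate=13.9)

Total count ∑xᵢ = 23 over n = 10 weeks.
Gamma is conjugate to the Poisson likelihood: posterior is Gamma(shape = 3.3+23 = 26.3, rate = 3.9+10 = 13.9).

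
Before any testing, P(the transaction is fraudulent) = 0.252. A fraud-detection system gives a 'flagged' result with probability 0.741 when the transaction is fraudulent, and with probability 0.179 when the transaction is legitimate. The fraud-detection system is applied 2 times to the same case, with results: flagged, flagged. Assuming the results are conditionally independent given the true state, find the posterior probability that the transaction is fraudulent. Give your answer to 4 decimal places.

Posterior P(H) ≈ 0.8524

Let H be the event that the transaction is fraudulent; start with P(H) = 0.252. P('flagged'|H) = 0.741, P('flagged'|¬H) = 0.179.
Update on result 1 ('flagged'): P(H) ← 0.741·0.2520 / (0.741·0.2520 + 0.179·0.7480) = 0.18673/0.32062 = 0.5824.
Update on result 2 ('flagged'): P(H) ← 0.741·0.5824 / (0.741·0.5824 + 0.179·0.4176) = 0.43156/0.50631 = 0.8524.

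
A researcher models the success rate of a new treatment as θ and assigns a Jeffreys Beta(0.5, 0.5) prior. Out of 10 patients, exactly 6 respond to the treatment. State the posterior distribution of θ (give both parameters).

Posterior: Beta(6.5, 4.5)

The binomial likelihood is conjugate to the Beta prior: with 6 successes and 4 failures, the posterior is Beta(0.5+6, 0.5+4) = Beta(6.5, 4.5).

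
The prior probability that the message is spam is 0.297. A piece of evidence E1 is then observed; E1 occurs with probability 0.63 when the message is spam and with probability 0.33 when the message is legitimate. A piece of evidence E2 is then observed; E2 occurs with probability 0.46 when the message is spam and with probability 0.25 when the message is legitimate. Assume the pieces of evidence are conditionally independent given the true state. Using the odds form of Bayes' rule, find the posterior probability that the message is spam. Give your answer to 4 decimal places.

Prior odds = 0.297/(1−0.297) = 0.42248. In log-odds, ln(0.42248) = -0.86162.
Add log likelihood ratios: ln(1.9091) + ln(1.8400) = 1.2564.
Posterior log-odds = 0.39477, so posterior odds = exp(0.39477) = 1.4840. Converting, P(H|E) = 1.4840/2.4840 = 0.5974.

Posterior probability ≈ 0.5974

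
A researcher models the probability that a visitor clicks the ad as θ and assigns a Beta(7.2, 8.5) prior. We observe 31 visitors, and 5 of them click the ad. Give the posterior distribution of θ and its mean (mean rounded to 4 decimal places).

Posterior: Beta(12.2, 34.5); mean ≈ 0.2612

Observing 5 successes and 26 failures updates Beta(7.2, 8.5) by adding the success and failure counts to the two shape parameters: α = 7.2+5 = 12.2, β = 8.5+26 = 34.5.
E[θ | data] = 12.2/(12.2+34.5) = 0.2612.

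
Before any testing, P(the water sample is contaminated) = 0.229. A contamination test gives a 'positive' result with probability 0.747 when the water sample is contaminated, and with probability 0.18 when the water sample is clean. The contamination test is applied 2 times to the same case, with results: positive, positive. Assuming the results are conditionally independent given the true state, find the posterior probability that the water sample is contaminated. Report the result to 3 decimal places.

Posterior P(H) ≈ 0.836

Let H be the event that the water sample is contaminated; start with P(H) = 0.229. P('positive'|H) = 0.747, P('positive'|¬H) = 0.18.
Update on result 1 ('positive'): P(H) ← 0.747·0.2290 / (0.747·0.2290 + 0.18·0.7710) = 0.17106/0.30984 = 0.5521.
Update on result 2 ('positive'): P(H) ← 0.747·0.5521 / (0.747·0.5521 + 0.18·0.4479) = 0.41242/0.49304 = 0.8365.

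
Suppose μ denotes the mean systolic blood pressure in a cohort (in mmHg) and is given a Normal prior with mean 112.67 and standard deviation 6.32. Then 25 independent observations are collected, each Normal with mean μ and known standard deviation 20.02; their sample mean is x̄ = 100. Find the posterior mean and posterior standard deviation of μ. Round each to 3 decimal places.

Prior precision 1/τ₀² = 1/6.32² = 0.0250361; data precision n/σ² = 25/20.02² = 0.0623752.
Posterior precision = 0.0250361 + 0.0623752 = 0.0874112, giving posterior SD = 1/√0.0874112 = 3.382.
Posterior mean = (0.0250361·112.67 + 0.0623752·100) / 0.0874112 = 103.629.

Posterior mean ≈ 103.629; posterior SD ≈ 3.382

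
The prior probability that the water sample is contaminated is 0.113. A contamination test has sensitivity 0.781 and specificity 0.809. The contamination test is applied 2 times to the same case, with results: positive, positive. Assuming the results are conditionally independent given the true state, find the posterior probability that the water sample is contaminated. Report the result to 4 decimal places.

Posterior P(H) ≈ 0.6805

With H the event that the water sample is contaminated, the joint likelihood of the observed sequence is P(data|H) = 0.781·0.781 = 0.60996 and P(data|¬H) = 0.191·0.191 = 0.036481.
Bayes: P(H|data) = 0.113·0.60996 / (0.113·0.60996 + 0.887·0.036481) = 0.068926/0.10128 = 0.6805.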